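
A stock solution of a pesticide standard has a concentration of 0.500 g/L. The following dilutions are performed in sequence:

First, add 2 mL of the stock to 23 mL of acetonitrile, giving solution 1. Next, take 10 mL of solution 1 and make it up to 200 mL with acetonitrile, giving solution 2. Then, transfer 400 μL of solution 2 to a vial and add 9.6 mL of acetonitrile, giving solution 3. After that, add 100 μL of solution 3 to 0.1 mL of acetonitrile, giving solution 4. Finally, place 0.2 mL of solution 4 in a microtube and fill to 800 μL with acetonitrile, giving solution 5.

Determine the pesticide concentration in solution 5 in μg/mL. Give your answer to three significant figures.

0.0100 μg/mL

Step 1: 2 mL + 23 mL = 25 mL total → factor 25/2 = 12.5
Step 2: 10 mL brought to 200 mL → factor 200/10 = 20
Step 3: 400 μL + 9.6 mL = 10000 μL total → factor 10000/400 = 25
Step 4: 100 μL + 0.1 mL = 200 μL total → factor 200/100 = 2
Step 5: 0.2 mL brought to 800 μL → factor 0.8/0.2 = 4
Overall dilution factor = 12.5 × 20 × 25 × 2 × 4 = 50000
Final = 0.500 g/L / 50000 = 1.000 × 10^-5 g/L = 0.0100 μg/mL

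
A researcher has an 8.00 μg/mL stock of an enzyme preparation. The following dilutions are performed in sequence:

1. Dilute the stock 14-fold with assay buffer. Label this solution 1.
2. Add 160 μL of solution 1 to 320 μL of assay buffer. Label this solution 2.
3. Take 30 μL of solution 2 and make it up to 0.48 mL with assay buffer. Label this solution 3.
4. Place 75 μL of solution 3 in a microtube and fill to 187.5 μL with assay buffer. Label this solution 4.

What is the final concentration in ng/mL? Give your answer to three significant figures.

4.76 ng/mL

Step 1: 14-fold → factor 14
Step 2: 160 μL + 320 μL = 480 μL total → factor 480/160 = 3
Step 3: 30 μL brought to 0.48 mL → factor 480/30 = 16
Step 4: 75 μL brought to 187.5 μL → factor 187.5/75 = 2.5
Overall dilution factor = 14 × 3 × 16 × 2.5 = 1680
Final = 8.00 μg/mL / 1680 = 0.004762 μg/mL = 4.76 ng/mL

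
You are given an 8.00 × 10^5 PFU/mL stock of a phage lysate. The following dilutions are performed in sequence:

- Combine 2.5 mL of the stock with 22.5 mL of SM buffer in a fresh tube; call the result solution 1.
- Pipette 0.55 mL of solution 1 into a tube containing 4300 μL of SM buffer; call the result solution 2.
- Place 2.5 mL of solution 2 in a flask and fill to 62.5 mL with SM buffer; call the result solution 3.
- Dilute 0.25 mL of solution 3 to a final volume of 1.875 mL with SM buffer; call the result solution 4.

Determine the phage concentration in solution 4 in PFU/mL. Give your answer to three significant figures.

48.4 PFU/mL

Step 1: 2.5 mL + 22.5 mL = 25 mL total → factor 25/2.5 = 10
Step 2: 0.55 mL + 4300 μL = 4.85 mL total → factor 4.85/0.55 = 8.8182
Step 3: 2.5 mL brought to 62.5 mL → factor 62.5/2.5 = 25
Step 4: 0.25 mL brought to 1.875 mL → factor 1.875/0.25 = 7.5
Overall dilution factor = 10 × 8.8182 × 25 × 7.5 = 16534
Final = 8.00 × 10^5 PFU/mL / 16534 = 48.4 PFU/mL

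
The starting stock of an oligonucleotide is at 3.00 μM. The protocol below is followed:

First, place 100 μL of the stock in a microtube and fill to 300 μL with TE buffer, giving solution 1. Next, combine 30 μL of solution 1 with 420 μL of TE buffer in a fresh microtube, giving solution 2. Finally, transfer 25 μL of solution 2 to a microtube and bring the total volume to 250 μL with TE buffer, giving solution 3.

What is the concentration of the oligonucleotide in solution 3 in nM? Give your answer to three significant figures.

Step 1: 100 μL brought to 300 μL → factor 300/100 = 3
Step 2: 30 μL + 420 μL = 450 μL total → factor 450/30 = 15
Step 3: 25 μL brought to 250 μL → factor 250/25 = 10
Overall dilution factor = 3 × 15 × 10 = 450
Final = 3.00 μM / 450 = 0.006667 μM = 6.67 nM

6.67 nM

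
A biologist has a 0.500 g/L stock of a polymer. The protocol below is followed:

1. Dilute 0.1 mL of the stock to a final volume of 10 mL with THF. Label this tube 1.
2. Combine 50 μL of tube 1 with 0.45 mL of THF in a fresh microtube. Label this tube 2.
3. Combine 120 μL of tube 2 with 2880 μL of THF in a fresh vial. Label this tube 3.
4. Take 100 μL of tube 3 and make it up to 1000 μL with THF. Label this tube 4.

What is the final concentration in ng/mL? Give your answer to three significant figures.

2.00 ng/mL

Step 1: 0.1 mL brought to 10 mL → factor 10/0.1 = 100
Step 2: 50 μL + 0.45 mL = 500 μL total → factor 500/50 = 10
Step 3: 120 μL + 2880 μL = 3000 μL total → factor 3000/120 = 25
Step 4: 100 μL brought to 1000 μL → factor 1000/100 = 10
Overall dilution factor = 100 × 10 × 25 × 10 = 2.5 × 10^5
Final = 0.500 g/L / 2.5 × 10^5 = 2.000 × 10^-6 g/L = 2.00 ng/mL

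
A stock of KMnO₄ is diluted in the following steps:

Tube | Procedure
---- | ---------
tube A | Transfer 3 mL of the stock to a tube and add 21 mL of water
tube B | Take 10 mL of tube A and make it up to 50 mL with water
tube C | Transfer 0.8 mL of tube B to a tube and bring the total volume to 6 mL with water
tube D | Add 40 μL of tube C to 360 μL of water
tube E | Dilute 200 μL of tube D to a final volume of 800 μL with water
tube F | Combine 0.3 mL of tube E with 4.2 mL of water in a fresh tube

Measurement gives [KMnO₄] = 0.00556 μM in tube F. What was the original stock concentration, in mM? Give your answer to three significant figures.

Step 1: 3 mL + 21 mL = 24 mL total → factor 24/3 = 8
Step 2: 10 mL brought to 50 mL → factor 50/10 = 5
Step 3: 0.8 mL brought to 6 mL → factor 6/0.8 = 7.5
Step 4: 40 μL + 360 μL = 400 μL total → factor 400/40 = 10
Step 5: 200 μL brought to 800 μL → factor 800/200 = 4
Step 6: 0.3 mL + 4.2 mL = 4.5 mL total → factor 4.5/0.3 = 15
Overall dilution factor = 8 × 5 × 7.5 × 10 × 4 × 15 = 1.8 × 10^5
Stock = 0.00556 μM × 1.8 × 10^5 = 1001 μM = 1.00 mM

1.00 mM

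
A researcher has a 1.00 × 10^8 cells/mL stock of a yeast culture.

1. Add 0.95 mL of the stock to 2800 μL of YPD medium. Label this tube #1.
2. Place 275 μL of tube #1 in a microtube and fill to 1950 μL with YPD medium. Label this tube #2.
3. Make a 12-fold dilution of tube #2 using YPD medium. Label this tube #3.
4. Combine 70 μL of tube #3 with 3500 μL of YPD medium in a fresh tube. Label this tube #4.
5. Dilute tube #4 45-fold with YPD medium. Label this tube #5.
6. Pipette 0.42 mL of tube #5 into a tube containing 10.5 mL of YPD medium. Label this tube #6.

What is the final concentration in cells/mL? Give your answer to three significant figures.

4.99 cells/mL

Step 1: 0.95 mL + 2800 μL = 3.75 mL total → factor 3.75/0.95 = 3.9474
Step 2: 275 μL brought to 1950 μL → factor 1950/275 = 7.0909
Step 3: 12-fold → factor 12
Step 4: 70 μL + 3500 μL = 3570 μL total → factor 3570/70 = 51
Step 5: 45-fold → factor 45
Step 6: 0.42 mL + 10.5 mL = 10.92 mL total → factor 10.92/0.42 = 26
Overall dilution factor = 3.9474 × 7.0909 × 12 × 51 × 45 × 26 = 2.0042 × 10^7
Final = 1.00 × 10^8 cells/mL / 2.0042 × 10^7 = 4.99 cells/mL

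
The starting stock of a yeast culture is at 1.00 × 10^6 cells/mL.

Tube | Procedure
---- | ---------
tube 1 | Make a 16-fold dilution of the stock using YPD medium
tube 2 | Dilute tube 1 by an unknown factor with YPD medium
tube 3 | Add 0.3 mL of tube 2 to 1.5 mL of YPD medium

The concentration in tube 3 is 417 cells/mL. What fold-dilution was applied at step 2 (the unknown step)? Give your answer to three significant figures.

Step 1: 16-fold → factor 16
Step 2: unknown factor x
Step 3: 0.3 mL + 1.5 mL = 1.8 mL total → factor 1.8/0.3 = 6
Product of known-step factors = 96
Overall factor = 1.00 × 10^6 cells/mL / (417 cells/mL) = 2398.1
x = 2398.1 / 96 = 25.0

25.0-fold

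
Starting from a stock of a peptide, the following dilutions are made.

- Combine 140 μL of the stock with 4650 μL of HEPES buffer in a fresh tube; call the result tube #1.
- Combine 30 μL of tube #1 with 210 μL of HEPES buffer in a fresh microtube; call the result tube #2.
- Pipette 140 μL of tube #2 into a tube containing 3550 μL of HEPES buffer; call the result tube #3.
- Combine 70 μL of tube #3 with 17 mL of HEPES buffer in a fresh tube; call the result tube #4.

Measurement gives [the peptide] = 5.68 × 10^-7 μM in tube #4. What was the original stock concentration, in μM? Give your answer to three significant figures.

0.999 μM

Step 1: 140 μL + 4650 μL = 4790 μL total → factor 4790/140 = 34.214
Step 2: 30 μL + 210 μL = 240 μL total → factor 240/30 = 8
Step 3: 140 μL + 3550 μL = 3690 μL total → factor 3690/140 = 26.357
Step 4: 70 μL + 17 mL = 17070 μL total → factor 17070/70 = 243.86
Overall dilution factor = 34.214 × 8 × 26.357 × 243.86 = 1.7593 × 10^6
Stock = 5.68 × 10^-7 μM × 1.7593 × 10^6 = 0.999 μM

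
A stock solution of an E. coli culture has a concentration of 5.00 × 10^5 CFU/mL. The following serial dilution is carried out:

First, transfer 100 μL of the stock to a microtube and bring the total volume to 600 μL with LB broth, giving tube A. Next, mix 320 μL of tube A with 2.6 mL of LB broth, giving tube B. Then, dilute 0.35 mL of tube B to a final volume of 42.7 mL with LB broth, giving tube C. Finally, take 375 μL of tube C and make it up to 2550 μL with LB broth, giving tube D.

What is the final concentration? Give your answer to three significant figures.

Step 1: 100 μL brought to 600 μL → factor 600/100 = 6
Step 2: 320 μL + 2.6 mL = 2920 μL total → factor 2920/320 = 9.125
Step 3: 0.35 mL brought to 42.7 mL → factor 42.7/0.35 = 122
Step 4: 375 μL brought to 2550 μL → factor 2550/375 = 6.8
Overall dilution factor = 6 × 9.125 × 122 × 6.8 = 45421
Final = 5.00 × 10^5 CFU/mL / 45421 = 11.0 CFU/mL

11.0 CFU/mL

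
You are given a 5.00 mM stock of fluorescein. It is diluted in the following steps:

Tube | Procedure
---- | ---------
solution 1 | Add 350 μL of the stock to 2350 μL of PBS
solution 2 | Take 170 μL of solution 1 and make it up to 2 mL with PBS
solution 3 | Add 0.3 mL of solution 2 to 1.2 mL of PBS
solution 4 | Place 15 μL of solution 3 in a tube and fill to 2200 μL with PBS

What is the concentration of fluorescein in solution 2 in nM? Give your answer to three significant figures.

5.51 × 10^4 nM

Step 1: 350 μL + 2350 μL = 2700 μL total → factor 2700/350 = 7.7143
Step 2: 170 μL brought to 2 mL → factor 2000/170 = 11.765
Dilution factor through solution 2 = 7.7143 × 11.765 = 90.756
[solution 2] = 5.00 mM / 90.756 = 0.05509 mM = 5.51 × 10^4 nM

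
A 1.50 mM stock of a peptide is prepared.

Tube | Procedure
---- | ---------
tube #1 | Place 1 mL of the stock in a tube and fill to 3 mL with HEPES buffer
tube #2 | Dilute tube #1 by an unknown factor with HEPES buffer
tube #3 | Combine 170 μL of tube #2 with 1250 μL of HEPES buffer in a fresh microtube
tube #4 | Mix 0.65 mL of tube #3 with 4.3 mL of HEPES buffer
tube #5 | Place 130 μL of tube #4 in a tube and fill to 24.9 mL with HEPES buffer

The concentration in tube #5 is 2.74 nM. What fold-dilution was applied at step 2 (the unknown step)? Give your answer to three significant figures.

15.0-fold

Step 1: 1 mL brought to 3 mL → factor 3/1 = 3
Step 2: unknown factor x
Step 3: 170 μL + 1250 μL = 1420 μL total → factor 1420/170 = 8.3529
Step 4: 0.65 mL + 4.3 mL = 4.95 mL total → factor 4.95/0.65 = 7.6154
Step 5: 130 μL brought to 24.9 mL → factor 24900/130 = 191.54
Product of known-step factors = 36552
Overall factor = 1.50 mM / (2.74 nM) = 5.4745 × 10^5
x = 5.4745 × 10^5 / 36552 = 15.0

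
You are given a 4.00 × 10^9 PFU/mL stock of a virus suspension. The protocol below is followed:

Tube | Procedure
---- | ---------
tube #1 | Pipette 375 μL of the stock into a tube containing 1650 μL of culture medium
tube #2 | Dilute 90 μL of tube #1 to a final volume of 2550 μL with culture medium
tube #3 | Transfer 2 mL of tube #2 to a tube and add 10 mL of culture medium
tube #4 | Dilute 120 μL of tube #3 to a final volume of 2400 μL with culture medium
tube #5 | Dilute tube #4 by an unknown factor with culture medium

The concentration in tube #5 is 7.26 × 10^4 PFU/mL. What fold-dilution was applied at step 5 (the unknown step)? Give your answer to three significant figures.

Step 1: 375 μL + 1650 μL = 2025 μL total → factor 2025/375 = 5.4
Step 2: 90 μL brought to 2550 μL → factor 2550/90 = 28.333
Step 3: 2 mL + 10 mL = 12 mL total → factor 12/2 = 6
Step 4: 120 μL brought to 2400 μL → factor 2400/120 = 20
Step 5: unknown factor x
Product of known-step factors = 18360
Overall factor = 4.00 × 10^9 PFU/mL / (7.26 × 10^4 PFU/mL) = 55096
x = 55096 / 18360 = 3.00

3.00-fold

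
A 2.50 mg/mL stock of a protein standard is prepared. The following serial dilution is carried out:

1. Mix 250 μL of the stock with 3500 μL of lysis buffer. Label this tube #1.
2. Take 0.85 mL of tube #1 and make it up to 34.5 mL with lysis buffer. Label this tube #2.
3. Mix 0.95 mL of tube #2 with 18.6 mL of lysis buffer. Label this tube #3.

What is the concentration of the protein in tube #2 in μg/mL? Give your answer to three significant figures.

4.11 μg/mL

Step 1: 250 μL + 3500 μL = 3750 μL total → factor 3750/250 = 15
Step 2: 0.85 mL brought to 34.5 mL → factor 34.5/0.85 = 40.588
Dilution factor through tube #2 = 15 × 40.588 = 608.82
[tube #2] = 2.50 mg/mL / 608.82 = 0.004106 mg/mL = 4.11 μg/mL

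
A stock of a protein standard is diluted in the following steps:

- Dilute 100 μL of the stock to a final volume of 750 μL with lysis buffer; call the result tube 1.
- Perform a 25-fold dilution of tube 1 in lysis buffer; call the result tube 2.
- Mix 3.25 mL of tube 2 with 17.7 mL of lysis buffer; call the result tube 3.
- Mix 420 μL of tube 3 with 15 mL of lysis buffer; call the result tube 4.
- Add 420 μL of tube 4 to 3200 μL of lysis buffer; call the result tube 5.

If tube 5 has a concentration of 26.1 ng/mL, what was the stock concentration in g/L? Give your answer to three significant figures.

9.98 g/L

Step 1: 100 μL brought to 750 μL → factor 750/100 = 7.5
Step 2: 25-fold → factor 25
Step 3: 3.25 mL + 17.7 mL = 20.95 mL total → factor 20.95/3.25 = 6.4462
Step 4: 420 μL + 15 mL = 15420 μL total → factor 15420/420 = 36.714
Step 5: 420 μL + 3200 μL = 3620 μL total → factor 3620/420 = 8.619
Overall dilution factor = 7.5 × 25 × 6.4462 × 36.714 × 8.619 = 3.8247 × 10^5
Stock = 26.1 ng/mL × 3.8247 × 10^5 = 9.982 × 10^6 ng/mL = 9.98 g/L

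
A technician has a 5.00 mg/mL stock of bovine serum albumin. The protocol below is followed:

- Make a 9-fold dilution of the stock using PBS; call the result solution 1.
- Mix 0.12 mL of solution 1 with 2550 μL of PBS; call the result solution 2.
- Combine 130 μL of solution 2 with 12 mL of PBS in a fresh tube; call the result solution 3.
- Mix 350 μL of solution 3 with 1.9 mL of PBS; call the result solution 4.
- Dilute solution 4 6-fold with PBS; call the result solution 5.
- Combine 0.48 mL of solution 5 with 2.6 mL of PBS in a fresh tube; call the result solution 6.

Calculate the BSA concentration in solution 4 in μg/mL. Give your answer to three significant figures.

0.0416 μg/mL

Step 1: 9-fold → factor 9
Step 2: 0.12 mL + 2550 μL = 2.67 mL total → factor 2.67/0.12 = 22.25
Step 3: 130 μL + 12 mL = 12130 μL total → factor 12130/130 = 93.308
Step 4: 350 μL + 1.9 mL = 2250 μL total → factor 2250/350 = 6.4286
Dilution factor through solution 4 = 9 × 22.25 × 93.308 × 6.4286 = 1.2012 × 10^5
[solution 4] = 5.00 mg/mL / 1.2012 × 10^5 = 4.163 × 10^-5 mg/mL = 0.0416 μg/mL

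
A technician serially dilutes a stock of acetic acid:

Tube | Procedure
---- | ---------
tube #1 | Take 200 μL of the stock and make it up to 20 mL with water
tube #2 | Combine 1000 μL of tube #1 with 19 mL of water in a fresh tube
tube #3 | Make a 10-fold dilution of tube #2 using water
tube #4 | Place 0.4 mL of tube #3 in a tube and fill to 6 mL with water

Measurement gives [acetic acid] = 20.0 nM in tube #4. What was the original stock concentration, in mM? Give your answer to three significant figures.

Step 1: 200 μL brought to 20 mL → factor 20000/200 = 100
Step 2: 1000 μL + 19 mL = 20000 μL total → factor 20000/1000 = 20
Step 3: 10-fold → factor 10
Step 4: 0.4 mL brought to 6 mL → factor 6/0.4 = 15
Overall dilution factor = 100 × 20 × 10 × 15 = 3 × 10^5
Stock = 20.0 nM × 3 × 10^5 = 6.000 × 10^6 nM = 6.00 mM

6.00 mM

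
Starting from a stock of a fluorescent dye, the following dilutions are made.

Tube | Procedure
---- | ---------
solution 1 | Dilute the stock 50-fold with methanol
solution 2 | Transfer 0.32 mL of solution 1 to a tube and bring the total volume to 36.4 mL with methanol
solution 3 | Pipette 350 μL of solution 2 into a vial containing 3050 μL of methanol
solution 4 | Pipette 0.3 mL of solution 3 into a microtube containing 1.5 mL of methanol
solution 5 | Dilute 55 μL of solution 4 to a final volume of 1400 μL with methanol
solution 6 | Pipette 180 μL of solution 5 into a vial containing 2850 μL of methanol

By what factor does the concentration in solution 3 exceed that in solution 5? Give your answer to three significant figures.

153

Step 1: 50-fold → factor 50
Step 2: 0.32 mL brought to 36.4 mL → factor 36.4/0.32 = 113.75
Step 3: 350 μL + 3050 μL = 3400 μL total → factor 3400/350 = 9.7143
Step 4: 0.3 mL + 1.5 mL = 1.8 mL total → factor 1.8/0.3 = 6
Step 5: 55 μL brought to 1400 μL → factor 1400/55 = 25.455
Dilution factor to solution 3 = 55250; to solution 5 = 8.4382 × 10^6
[solution 3]/[solution 5] = (factor to solution 5)/(factor to solution 3) = 8.4382 × 10^6/55250 = 153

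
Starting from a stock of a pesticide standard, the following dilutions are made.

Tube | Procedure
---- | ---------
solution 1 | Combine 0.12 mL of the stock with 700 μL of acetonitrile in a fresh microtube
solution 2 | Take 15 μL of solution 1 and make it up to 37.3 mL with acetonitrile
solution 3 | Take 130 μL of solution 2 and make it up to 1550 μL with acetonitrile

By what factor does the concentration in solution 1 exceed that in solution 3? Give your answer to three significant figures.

2.96 × 10^4

Step 1: 0.12 mL + 700 μL = 0.82 mL total → factor 0.82/0.12 = 6.8333
Step 2: 15 μL brought to 37.3 mL → factor 37300/15 = 2486.7
Step 3: 130 μL brought to 1550 μL → factor 1550/130 = 11.923
Dilution factor to solution 1 = 6.8333; to solution 3 = 2.026 × 10^5
[solution 1]/[solution 3] = (factor to solution 3)/(factor to solution 1) = 2.026 × 10^5/6.8333 = 2.96 × 10^4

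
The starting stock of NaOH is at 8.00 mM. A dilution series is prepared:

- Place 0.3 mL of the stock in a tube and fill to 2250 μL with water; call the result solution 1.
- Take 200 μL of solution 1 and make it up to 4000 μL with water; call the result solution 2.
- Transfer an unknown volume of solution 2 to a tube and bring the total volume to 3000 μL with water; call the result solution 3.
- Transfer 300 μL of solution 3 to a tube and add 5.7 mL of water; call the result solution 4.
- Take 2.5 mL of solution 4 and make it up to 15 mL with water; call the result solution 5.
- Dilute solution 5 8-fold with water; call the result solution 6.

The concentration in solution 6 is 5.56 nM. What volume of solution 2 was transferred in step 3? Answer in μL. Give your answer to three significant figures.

Step 1: 0.3 mL brought to 2250 μL → factor 2.25/0.3 = 7.5
Step 2: 200 μL brought to 4000 μL → factor 4000/200 = 20
Step 3: v brought to 3000 μL → factor = 3000 μL/v
Step 4: 300 μL + 5.7 mL = 6000 μL total → factor 6000/300 = 20
Step 5: 2.5 mL brought to 15 mL → factor 15/2.5 = 6
Step 6: 8-fold → factor 8
Product of known-step factors = 1.44 × 10^5
Overall factor = 8.00 mM / (5.56 nM) = 1.4388 × 10^6
Step-3 factor = 1.4388 × 10^6 / 1.44 × 10^5 = 9.992
v = 3000 μL / 9.992 = 300 μL

300 μL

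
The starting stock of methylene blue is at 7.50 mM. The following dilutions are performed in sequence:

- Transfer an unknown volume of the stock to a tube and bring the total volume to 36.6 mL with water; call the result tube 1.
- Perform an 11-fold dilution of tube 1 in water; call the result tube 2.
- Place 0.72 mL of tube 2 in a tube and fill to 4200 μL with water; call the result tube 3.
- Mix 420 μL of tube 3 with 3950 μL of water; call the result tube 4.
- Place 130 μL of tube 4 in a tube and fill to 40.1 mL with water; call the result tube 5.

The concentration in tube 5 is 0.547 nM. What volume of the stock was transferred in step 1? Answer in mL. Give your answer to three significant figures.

Step 1: v brought to 36.6 mL → factor = 36.6 mL/v
Step 2: 11-fold → factor 11
Step 3: 0.72 mL brought to 4200 μL → factor 4.2/0.72 = 5.8333
Step 4: 420 μL + 3950 μL = 4370 μL total → factor 4370/420 = 10.405
Step 5: 130 μL brought to 40.1 mL → factor 40100/130 = 308.46
Product of known-step factors = 2.0594 × 10^5
Overall factor = 7.50 mM / (0.547 nM) = 1.3711 × 10^7
Step-1 factor = 1.3711 × 10^7 / 2.0594 × 10^5 = 66.578
v = 36.6 mL / 66.578 = 0.550 mL

0.550 mL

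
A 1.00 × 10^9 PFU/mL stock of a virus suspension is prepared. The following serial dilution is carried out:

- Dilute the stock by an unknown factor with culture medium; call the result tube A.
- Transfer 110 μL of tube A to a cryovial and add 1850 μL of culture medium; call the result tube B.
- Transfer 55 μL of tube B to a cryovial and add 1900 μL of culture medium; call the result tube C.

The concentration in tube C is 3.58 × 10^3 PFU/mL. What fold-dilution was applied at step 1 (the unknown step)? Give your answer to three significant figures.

441-fold

Step 1: unknown factor x
Step 2: 110 μL + 1850 μL = 1960 μL total → factor 1960/110 = 17.818
Step 3: 55 μL + 1900 μL = 1955 μL total → factor 1955/55 = 35.545
Product of known-step factors = 633.36
Overall factor = 1.00 × 10^9 PFU/mL / (3.58 × 10^3 PFU/mL) = 2.7933 × 10^5
x = 2.7933 × 10^5 / 633.36 = 441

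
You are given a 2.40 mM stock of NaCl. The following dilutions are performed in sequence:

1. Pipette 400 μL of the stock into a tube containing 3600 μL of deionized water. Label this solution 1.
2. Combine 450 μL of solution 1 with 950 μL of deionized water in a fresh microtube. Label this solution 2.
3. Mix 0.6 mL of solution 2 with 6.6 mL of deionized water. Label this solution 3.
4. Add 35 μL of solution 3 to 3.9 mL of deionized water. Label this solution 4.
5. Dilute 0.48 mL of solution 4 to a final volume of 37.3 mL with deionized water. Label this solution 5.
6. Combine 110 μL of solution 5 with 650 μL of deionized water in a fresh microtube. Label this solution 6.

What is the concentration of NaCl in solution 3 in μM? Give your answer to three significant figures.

6.43 μM

Step 1: 400 μL + 3600 μL = 4000 μL total → factor 4000/400 = 10
Step 2: 450 μL + 950 μL = 1400 μL total → factor 1400/450 = 3.1111
Step 3: 0.6 mL + 6.6 mL = 7.2 mL total → factor 7.2/0.6 = 12
Dilution factor through solution 3 = 10 × 3.1111 × 12 = 373.33
[solution 3] = 2.40 mM / 373.33 = 0.006429 mM = 6.43 μM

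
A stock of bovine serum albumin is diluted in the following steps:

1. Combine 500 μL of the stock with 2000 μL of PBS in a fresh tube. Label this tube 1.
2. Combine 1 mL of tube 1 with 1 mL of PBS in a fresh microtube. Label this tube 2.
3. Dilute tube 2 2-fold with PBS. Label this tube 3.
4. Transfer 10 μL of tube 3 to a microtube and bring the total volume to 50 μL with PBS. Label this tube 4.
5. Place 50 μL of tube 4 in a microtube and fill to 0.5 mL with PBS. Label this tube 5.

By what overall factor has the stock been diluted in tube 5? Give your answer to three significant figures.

1.00 × 10^3

Step 1: 500 μL + 2000 μL = 2500 μL total → factor 2500/500 = 5
Step 2: 1 mL + 1 mL = 2 mL total → factor 2/1 = 2
Step 3: 2-fold → factor 2
Step 4: 10 μL brought to 50 μL → factor 50/10 = 5
Step 5: 50 μL brought to 0.5 mL → factor 500/50 = 10
Overall dilution factor = 5 × 2 × 2 × 5 × 10 = 1000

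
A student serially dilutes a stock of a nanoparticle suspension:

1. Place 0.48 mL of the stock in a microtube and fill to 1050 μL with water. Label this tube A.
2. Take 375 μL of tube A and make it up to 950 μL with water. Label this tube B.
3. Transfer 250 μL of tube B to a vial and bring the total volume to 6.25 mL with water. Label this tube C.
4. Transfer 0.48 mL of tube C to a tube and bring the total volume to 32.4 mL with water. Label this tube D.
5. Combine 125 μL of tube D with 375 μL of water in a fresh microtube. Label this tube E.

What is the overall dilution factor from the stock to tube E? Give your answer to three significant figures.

3.74 × 10^4

Step 1: 0.48 mL brought to 1050 μL → factor 1.05/0.48 = 2.1875
Step 2: 375 μL brought to 950 μL → factor 950/375 = 2.5333
Step 3: 250 μL brought to 6.25 mL → factor 6250/250 = 25
Step 4: 0.48 mL brought to 32.4 mL → factor 32.4/0.48 = 67.5
Step 5: 125 μL + 375 μL = 500 μL total → factor 500/125 = 4
Overall dilution factor = 2.1875 × 2.5333 × 25 × 67.5 × 4 = 37406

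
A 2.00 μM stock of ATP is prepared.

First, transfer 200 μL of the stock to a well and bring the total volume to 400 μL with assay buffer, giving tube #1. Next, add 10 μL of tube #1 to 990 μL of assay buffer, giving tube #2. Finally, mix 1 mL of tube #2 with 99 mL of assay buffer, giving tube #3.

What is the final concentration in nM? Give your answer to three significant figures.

Step 1: 200 μL brought to 400 μL → factor 400/200 = 2
Step 2: 10 μL + 990 μL = 1000 μL total → factor 1000/10 = 100
Step 3: 1 mL + 99 mL = 100 mL total → factor 100/1 = 100
Overall dilution factor = 2 × 100 × 100 = 20000
Final = 2.00 μM / 20000 = 0.0001000 μM = 0.100 nM

0.100 nM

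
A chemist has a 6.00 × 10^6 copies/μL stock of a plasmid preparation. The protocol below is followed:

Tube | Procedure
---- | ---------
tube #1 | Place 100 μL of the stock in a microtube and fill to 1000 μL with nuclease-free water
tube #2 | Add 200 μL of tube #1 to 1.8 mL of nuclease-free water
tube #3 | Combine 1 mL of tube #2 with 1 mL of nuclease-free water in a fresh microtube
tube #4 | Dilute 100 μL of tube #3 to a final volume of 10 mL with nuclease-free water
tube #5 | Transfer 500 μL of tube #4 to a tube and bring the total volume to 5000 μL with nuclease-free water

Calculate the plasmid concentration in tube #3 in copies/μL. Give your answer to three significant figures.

Step 1: 100 μL brought to 1000 μL → factor 1000/100 = 10
Step 2: 200 μL + 1.8 mL = 2000 μL total → factor 2000/200 = 10
Step 3: 1 mL + 1 mL = 2 mL total → factor 2/1 = 2
Dilution factor through tube #3 = 10 × 10 × 2 = 200
[tube #3] = 6.00 × 10^6 copies/μL / 200 = 3.00 × 10^4 copies/μL

3.00 × 10^4 copies/μL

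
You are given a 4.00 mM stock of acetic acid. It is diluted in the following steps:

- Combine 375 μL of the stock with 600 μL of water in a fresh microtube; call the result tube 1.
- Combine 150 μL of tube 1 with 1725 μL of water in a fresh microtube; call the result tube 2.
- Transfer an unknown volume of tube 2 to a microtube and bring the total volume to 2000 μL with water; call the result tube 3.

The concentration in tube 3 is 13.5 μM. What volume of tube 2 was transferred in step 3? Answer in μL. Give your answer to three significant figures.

Step 1: 375 μL + 600 μL = 975 μL total → factor 975/375 = 2.6
Step 2: 150 μL + 1725 μL = 1875 μL total → factor 1875/150 = 12.5
Step 3: v brought to 2000 μL → factor = 2000 μL/v
Product of known-step factors = 32.5
Overall factor = 4.00 mM / (13.5 μM) = 296.3
Step-3 factor = 296.3 / 32.5 = 9.1168
v = 2000 μL / 9.1168 = 219 μL

219 μL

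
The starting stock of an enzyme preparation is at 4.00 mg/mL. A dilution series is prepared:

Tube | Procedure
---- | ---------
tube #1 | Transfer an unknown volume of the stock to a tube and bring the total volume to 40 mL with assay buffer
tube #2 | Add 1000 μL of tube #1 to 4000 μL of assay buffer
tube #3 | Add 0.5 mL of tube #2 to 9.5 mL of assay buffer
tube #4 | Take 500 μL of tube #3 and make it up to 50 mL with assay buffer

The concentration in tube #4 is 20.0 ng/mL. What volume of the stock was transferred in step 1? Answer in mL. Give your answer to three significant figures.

2.00 mL

Step 1: v brought to 40 mL → factor = 40 mL/v
Step 2: 1000 μL + 4000 μL = 5000 μL total → factor 5000/1000 = 5
Step 3: 0.5 mL + 9.5 mL = 10 mL total → factor 10/0.5 = 20
Step 4: 500 μL brought to 50 mL → factor 50000/500 = 100
Product of known-step factors = 10000
Overall factor = 4.00 mg/mL / (20.0 ng/mL) = 2 × 10^5
Step-1 factor = 2 × 10^5 / 10000 = 20
v = 40 mL / 20 = 2.00 mL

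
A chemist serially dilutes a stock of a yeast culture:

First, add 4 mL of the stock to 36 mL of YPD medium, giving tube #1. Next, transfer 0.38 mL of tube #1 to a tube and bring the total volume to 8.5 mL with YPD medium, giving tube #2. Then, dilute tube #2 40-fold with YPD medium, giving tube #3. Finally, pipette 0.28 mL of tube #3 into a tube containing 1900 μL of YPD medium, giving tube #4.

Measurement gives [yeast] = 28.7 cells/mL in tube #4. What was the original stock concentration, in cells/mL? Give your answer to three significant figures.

2.00 × 10^6 cells/mL

Step 1: 4 mL + 36 mL = 40 mL total → factor 40/4 = 10
Step 2: 0.38 mL brought to 8.5 mL → factor 8.5/0.38 = 22.368
Step 3: 40-fold → factor 40
Step 4: 0.28 mL + 1900 μL = 2.18 mL total → factor 2.18/0.28 = 7.7857
Overall dilution factor = 10 × 22.368 × 40 × 7.7857 = 69662
Stock = 28.7 cells/mL × 69662 = 2.00 × 10^6 cells/mL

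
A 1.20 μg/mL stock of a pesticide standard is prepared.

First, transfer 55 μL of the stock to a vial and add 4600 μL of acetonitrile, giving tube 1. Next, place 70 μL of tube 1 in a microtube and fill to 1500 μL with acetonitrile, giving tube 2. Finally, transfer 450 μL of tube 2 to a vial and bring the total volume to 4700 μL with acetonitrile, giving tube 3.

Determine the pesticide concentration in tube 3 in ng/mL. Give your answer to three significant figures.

0.0633 ng/mL

Step 1: 55 μL + 4600 μL = 4655 μL total → factor 4655/55 = 84.636
Step 2: 70 μL brought to 1500 μL → factor 1500/70 = 21.429
Step 3: 450 μL brought to 4700 μL → factor 4700/450 = 10.444
Overall dilution factor = 84.636 × 21.429 × 10.444 = 18942
Final = 1.20 μg/mL / 18942 = 6.335 × 10^-5 μg/mL = 0.0633 ng/mL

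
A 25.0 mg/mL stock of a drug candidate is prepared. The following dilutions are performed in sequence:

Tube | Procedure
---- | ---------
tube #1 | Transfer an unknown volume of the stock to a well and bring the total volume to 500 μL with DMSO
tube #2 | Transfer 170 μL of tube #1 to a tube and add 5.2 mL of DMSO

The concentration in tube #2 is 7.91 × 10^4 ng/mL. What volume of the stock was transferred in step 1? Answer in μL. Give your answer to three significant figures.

50.0 μL

Step 1: v brought to 500 μL → factor = 500 μL/v
Step 2: 170 μL + 5.2 mL = 5370 μL total → factor 5370/170 = 31.588
Product of known-step factors = 31.588
Overall factor = 25.0 mg/mL / (7.91 × 10^4 ng/mL) = 316.06
Step-1 factor = 316.06 / 31.588 = 10.005
v = 500 μL / 10.005 = 50.0 μL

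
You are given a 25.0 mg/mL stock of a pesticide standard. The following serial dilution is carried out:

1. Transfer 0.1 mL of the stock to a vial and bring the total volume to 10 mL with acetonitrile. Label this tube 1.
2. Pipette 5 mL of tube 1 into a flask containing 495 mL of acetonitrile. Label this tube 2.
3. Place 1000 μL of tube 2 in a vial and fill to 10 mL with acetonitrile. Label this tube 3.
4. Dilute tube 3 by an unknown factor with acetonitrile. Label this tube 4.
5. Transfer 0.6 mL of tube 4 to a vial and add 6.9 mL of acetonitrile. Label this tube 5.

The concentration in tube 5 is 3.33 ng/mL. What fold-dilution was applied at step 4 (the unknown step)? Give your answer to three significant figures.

Step 1: 0.1 mL brought to 10 mL → factor 10/0.1 = 100
Step 2: 5 mL + 495 mL = 500 mL total → factor 500/5 = 100
Step 3: 1000 μL brought to 10 mL → factor 10000/1000 = 10
Step 4: unknown factor x
Step 5: 0.6 mL + 6.9 mL = 7.5 mL total → factor 7.5/0.6 = 12.5
Product of known-step factors = 1.25 × 10^6
Overall factor = 25.0 mg/mL / (3.33 ng/mL) = 7.5075 × 10^6
x = 7.5075 × 10^6 / 1.25 × 10^6 = 6.01

6.01-fold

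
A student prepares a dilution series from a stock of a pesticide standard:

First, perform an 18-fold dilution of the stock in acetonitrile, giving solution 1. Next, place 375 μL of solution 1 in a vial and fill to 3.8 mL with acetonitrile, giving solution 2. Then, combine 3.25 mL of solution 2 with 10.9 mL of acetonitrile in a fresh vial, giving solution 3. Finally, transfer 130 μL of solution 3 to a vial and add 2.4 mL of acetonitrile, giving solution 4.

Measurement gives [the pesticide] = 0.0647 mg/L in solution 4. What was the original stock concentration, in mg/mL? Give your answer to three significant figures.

1.00 mg/mL

Step 1: 18-fold → factor 18
Step 2: 375 μL brought to 3.8 mL → factor 3800/375 = 10.133
Step 3: 3.25 mL + 10.9 mL = 14.15 mL total → factor 14.15/3.25 = 4.3538
Step 4: 130 μL + 2.4 mL = 2530 μL total → factor 2530/130 = 19.462
Overall dilution factor = 18 × 10.133 × 4.3538 × 19.462 = 15455
Stock = 0.0647 mg/L × 15455 = 1000 mg/L = 1.00 mg/mL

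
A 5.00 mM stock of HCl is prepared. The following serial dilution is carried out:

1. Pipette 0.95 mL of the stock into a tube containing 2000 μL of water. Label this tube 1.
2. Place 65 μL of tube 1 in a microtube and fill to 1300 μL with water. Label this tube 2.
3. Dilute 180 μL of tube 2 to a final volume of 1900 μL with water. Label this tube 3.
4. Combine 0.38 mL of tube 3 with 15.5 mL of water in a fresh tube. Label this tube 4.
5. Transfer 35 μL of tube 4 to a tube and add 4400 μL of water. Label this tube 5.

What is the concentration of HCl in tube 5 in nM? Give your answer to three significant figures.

Step 1: 0.95 mL + 2000 μL = 2.95 mL total → factor 2.95/0.95 = 3.1053
Step 2: 65 μL brought to 1300 μL → factor 1300/65 = 20
Step 3: 180 μL brought to 1900 μL → factor 1900/180 = 10.556
Step 4: 0.38 mL + 15.5 mL = 15.88 mL total → factor 15.88/0.38 = 41.789
Step 5: 35 μL + 4400 μL = 4435 μL total → factor 4435/35 = 126.71
Overall dilution factor = 3.1053 × 20 × 10.556 × 41.789 × 126.71 = 3.4714 × 10^6
Final = 5.00 mM / 3.4714 × 10^6 = 1.440 × 10^-6 mM = 1.44 nM

1.44 nM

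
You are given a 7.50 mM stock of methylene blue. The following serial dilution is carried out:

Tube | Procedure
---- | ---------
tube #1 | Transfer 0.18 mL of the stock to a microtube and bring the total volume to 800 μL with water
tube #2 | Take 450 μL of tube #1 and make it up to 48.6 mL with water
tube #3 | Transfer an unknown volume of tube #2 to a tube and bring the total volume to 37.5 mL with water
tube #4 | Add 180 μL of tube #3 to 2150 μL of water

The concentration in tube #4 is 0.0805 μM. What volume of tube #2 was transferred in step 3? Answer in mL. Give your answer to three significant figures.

2.50 mL

Step 1: 0.18 mL brought to 800 μL → factor 0.8/0.18 = 4.4444
Step 2: 450 μL brought to 48.6 mL → factor 48600/450 = 108
Step 3: v brought to 37.5 mL → factor = 37.5 mL/v
Step 4: 180 μL + 2150 μL = 2330 μL total → factor 2330/180 = 12.944
Product of known-step factors = 6213.3
Overall factor = 7.50 mM / (0.0805 μM) = 93168
Step-3 factor = 93168 / 6213.3 = 14.995
v = 37.5 mL / 14.995 = 2.50 mL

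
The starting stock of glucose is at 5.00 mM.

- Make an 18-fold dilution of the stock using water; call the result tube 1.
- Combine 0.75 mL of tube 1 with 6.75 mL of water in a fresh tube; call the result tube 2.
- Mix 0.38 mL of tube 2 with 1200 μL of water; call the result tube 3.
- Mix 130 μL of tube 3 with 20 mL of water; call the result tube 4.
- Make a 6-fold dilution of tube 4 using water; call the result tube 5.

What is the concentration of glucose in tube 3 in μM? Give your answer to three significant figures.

6.68 μM

Step 1: 18-fold → factor 18
Step 2: 0.75 mL + 6.75 mL = 7.5 mL total → factor 7.5/0.75 = 10
Step 3: 0.38 mL + 1200 μL = 1.58 mL total → factor 1.58/0.38 = 4.1579
Dilution factor through tube 3 = 18 × 10 × 4.1579 = 748.42
[tube 3] = 5.00 mM / 748.42 = 0.006681 mM = 6.68 μM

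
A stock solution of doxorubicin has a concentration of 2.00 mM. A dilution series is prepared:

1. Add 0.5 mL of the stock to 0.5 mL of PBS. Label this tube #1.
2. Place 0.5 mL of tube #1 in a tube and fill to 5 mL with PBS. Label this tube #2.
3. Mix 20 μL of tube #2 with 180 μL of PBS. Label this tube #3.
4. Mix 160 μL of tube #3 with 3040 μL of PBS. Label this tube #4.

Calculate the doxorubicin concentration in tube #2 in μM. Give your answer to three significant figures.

Step 1: 0.5 mL + 0.5 mL = 1 mL total → factor 1/0.5 = 2
Step 2: 0.5 mL brought to 5 mL → factor 5/0.5 = 10
Dilution factor through tube #2 = 2 × 10 = 20
[tube #2] = 2.00 mM / 20 = 0.1000 mM = 100 μM

100 μM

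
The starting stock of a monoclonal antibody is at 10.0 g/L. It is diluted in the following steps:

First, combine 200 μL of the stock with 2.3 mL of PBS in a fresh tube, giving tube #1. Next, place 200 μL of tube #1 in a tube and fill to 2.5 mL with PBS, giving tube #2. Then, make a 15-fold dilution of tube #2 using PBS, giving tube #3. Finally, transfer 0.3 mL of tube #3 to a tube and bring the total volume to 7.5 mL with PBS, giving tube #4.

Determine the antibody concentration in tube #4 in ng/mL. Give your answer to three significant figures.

Step 1: 200 μL + 2.3 mL = 2500 μL total → factor 2500/200 = 12.5
Step 2: 200 μL brought to 2.5 mL → factor 2500/200 = 12.5
Step 3: 15-fold → factor 15
Step 4: 0.3 mL brought to 7.5 mL → factor 7.5/0.3 = 25
Overall dilution factor = 12.5 × 12.5 × 15 × 25 = 58594
Final = 10.0 g/L / 58594 = 0.0001707 g/L = 171 ng/mL

171 ng/mL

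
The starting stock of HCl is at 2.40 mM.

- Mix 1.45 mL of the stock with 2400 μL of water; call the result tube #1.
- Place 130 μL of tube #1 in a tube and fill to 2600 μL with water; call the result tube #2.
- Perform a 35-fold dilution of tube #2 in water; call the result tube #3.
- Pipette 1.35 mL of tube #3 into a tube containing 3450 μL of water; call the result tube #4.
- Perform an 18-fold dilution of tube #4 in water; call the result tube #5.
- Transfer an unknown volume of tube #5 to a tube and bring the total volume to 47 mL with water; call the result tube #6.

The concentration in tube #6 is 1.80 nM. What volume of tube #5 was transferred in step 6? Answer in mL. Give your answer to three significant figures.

Step 1: 1.45 mL + 2400 μL = 3.85 mL total → factor 3.85/1.45 = 2.6552
Step 2: 130 μL brought to 2600 μL → factor 2600/130 = 20
Step 3: 35-fold → factor 35
Step 4: 1.35 mL + 3450 μL = 4.8 mL total → factor 4.8/1.35 = 3.5556
Step 5: 18-fold → factor 18
Step 6: v brought to 47 mL → factor = 47 mL/v
Product of known-step factors = 1.1895 × 10^5
Overall factor = 2.40 mM / (1.80 nM) = 1.3333 × 10^6
Step-6 factor = 1.3333 × 10^6 / 1.1895 × 10^5 = 11.209
v = 47 mL / 11.209 = 4.19 mL

4.19 mL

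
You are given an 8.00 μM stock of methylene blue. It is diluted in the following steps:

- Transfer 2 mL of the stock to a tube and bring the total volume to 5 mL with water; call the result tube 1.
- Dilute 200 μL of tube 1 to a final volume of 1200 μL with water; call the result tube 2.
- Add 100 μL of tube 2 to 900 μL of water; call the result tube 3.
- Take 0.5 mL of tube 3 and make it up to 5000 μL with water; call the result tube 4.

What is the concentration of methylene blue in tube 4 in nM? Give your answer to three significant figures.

5.33 nM

Step 1: 2 mL brought to 5 mL → factor 5/2 = 2.5
Step 2: 200 μL brought to 1200 μL → factor 1200/200 = 6
Step 3: 100 μL + 900 μL = 1000 μL total → factor 1000/100 = 10
Step 4: 0.5 mL brought to 5000 μL → factor 5/0.5 = 10
Overall dilution factor = 2.5 × 6 × 10 × 10 = 1500
Final = 8.00 μM / 1500 = 0.005333 μM = 5.33 nM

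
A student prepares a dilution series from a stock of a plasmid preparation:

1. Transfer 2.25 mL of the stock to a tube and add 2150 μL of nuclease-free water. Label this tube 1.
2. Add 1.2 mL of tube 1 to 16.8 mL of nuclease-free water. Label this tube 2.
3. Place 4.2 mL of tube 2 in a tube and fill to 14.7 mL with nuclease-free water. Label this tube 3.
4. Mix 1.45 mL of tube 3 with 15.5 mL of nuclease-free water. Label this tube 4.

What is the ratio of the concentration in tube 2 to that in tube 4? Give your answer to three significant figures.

Step 1: 2.25 mL + 2150 μL = 4.4 mL total → factor 4.4/2.25 = 1.9556
Step 2: 1.2 mL + 16.8 mL = 18 mL total → factor 18/1.2 = 15
Step 3: 4.2 mL brought to 14.7 mL → factor 14.7/4.2 = 3.5
Step 4: 1.45 mL + 15.5 mL = 16.95 mL total → factor 16.95/1.45 = 11.69
Dilution factor to tube 2 = 29.333; to tube 4 = 1200.1
[tube 2]/[tube 4] = (factor to tube 4)/(factor to tube 2) = 1200.1/29.333 = 40.9

40.9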